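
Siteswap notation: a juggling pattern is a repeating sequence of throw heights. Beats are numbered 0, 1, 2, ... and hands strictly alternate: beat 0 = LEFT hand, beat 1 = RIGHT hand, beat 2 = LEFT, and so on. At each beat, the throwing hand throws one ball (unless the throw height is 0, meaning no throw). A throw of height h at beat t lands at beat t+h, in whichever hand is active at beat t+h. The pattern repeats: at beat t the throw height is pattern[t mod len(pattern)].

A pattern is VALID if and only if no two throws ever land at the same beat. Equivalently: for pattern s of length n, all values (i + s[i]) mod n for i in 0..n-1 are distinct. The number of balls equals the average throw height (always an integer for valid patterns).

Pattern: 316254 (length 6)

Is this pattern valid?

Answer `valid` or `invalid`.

Answer: invalid

Derivation:
i=0: (i + s[i]) mod n = (0 + 3) mod 6 = 3
i=1: (i + s[i]) mod n = (1 + 1) mod 6 = 2
i=2: (i + s[i]) mod n = (2 + 6) mod 6 = 2
i=3: (i + s[i]) mod n = (3 + 2) mod 6 = 5
i=4: (i + s[i]) mod n = (4 + 5) mod 6 = 3
i=5: (i + s[i]) mod n = (5 + 4) mod 6 = 3
Residues: [3, 2, 2, 5, 3, 3], distinct: False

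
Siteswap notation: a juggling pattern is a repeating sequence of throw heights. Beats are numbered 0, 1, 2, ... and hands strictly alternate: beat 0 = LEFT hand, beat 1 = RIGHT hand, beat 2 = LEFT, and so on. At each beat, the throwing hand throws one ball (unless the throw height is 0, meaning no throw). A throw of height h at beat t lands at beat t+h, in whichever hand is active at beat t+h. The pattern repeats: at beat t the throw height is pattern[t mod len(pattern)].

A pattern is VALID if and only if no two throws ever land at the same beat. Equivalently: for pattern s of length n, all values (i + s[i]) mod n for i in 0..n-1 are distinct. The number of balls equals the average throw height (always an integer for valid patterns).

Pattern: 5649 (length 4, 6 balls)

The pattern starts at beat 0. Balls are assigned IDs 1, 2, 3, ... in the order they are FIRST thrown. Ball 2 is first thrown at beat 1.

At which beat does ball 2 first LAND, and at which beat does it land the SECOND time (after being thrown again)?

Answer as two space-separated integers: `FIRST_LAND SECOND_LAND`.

Beat 0 (L): throw ball1 h=5 -> lands@5:R; in-air after throw: [b1@5:R]
Beat 1 (R): throw ball2 h=6 -> lands@7:R; in-air after throw: [b1@5:R b2@7:R]
Beat 2 (L): throw ball3 h=4 -> lands@6:L; in-air after throw: [b1@5:R b3@6:L b2@7:R]
Beat 3 (R): throw ball4 h=9 -> lands@12:L; in-air after throw: [b1@5:R b3@6:L b2@7:R b4@12:L]
Beat 4 (L): throw ball5 h=5 -> lands@9:R; in-air after throw: [b1@5:R b3@6:L b2@7:R b5@9:R b4@12:L]
Beat 5 (R): throw ball1 h=6 -> lands@11:R; in-air after throw: [b3@6:L b2@7:R b5@9:R b1@11:R b4@12:L]
Beat 6 (L): throw ball3 h=4 -> lands@10:L; in-air after throw: [b2@7:R b5@9:R b3@10:L b1@11:R b4@12:L]
Beat 7 (R): throw ball2 h=9 -> lands@16:L; in-air after throw: [b5@9:R b3@10:L b1@11:R b4@12:L b2@16:L]
Beat 8 (L): throw ball6 h=5 -> lands@13:R; in-air after throw: [b5@9:R b3@10:L b1@11:R b4@12:L b6@13:R b2@16:L]
Beat 9 (R): throw ball5 h=6 -> lands@15:R; in-air after throw: [b3@10:L b1@11:R b4@12:L b6@13:R b5@15:R b2@16:L]
Beat 10 (L): throw ball3 h=4 -> lands@14:L; in-air after throw: [b1@11:R b4@12:L b6@13:R b3@14:L b5@15:R b2@16:L]
Beat 11 (R): throw ball1 h=9 -> lands@20:L; in-air after throw: [b4@12:L b6@13:R b3@14:L b5@15:R b2@16:L b1@20:L]
Beat 12 (L): throw ball4 h=5 -> lands@17:R; in-air after throw: [b6@13:R b3@14:L b5@15:R b2@16:L b4@17:R b1@20:L]
Beat 13 (R): throw ball6 h=6 -> lands@19:R; in-air after throw: [b3@14:L b5@15:R b2@16:L b4@17:R b6@19:R b1@20:L]
Beat 14 (L): throw ball3 h=4 -> lands@18:L; in-air after throw: [b5@15:R b2@16:L b4@17:R b3@18:L b6@19:R b1@20:L]
Ball 2: thrown@1 h=6 -> first land @7; rethrown@7 h=9 -> second land @16

Answer: 7 16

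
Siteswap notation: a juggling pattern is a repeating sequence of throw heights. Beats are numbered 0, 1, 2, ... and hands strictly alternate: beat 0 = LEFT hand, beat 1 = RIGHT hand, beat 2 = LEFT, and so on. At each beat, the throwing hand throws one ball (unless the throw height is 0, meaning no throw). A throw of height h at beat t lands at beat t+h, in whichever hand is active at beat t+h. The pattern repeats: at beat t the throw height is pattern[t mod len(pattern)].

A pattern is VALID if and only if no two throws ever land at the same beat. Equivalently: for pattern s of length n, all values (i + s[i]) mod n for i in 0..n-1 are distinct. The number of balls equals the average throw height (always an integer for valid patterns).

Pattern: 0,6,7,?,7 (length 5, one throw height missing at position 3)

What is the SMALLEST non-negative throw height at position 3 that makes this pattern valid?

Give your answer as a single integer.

Answer: 0

Derivation:
i=0: (0 + 0) mod 5 = 0
i=1: (1 + 6) mod 5 = 2
i=2: (2 + 7) mod 5 = 4
i=3: s[i]=? (unknown)
i=4: (4 + 7) mod 5 = 1
Known residues: [0, 1, 2, 4]; need a permutation of 0..4, so missing residue r = 3
Need (3 + s) mod 5 = 3; smallest s = (3 - 3) mod 5 = 0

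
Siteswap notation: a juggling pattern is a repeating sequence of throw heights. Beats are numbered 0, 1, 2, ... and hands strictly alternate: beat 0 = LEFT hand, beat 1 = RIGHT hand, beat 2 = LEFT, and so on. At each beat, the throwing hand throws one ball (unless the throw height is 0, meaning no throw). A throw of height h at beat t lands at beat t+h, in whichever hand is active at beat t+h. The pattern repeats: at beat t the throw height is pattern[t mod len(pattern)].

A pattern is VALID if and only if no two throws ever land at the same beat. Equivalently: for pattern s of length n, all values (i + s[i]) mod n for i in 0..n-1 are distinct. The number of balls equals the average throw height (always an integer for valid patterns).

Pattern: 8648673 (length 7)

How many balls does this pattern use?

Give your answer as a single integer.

Answer: 6

Derivation:
Pattern = [8, 6, 4, 8, 6, 7, 3], length n = 7
  position 0: throw height = 8, running sum = 8
  position 1: throw height = 6, running sum = 14
  position 2: throw height = 4, running sum = 18
  position 3: throw height = 8, running sum = 26
  position 4: throw height = 6, running sum = 32
  position 5: throw height = 7, running sum = 39
  position 6: throw height = 3, running sum = 42
Total sum = 42; balls = sum / n = 42 / 7 = 6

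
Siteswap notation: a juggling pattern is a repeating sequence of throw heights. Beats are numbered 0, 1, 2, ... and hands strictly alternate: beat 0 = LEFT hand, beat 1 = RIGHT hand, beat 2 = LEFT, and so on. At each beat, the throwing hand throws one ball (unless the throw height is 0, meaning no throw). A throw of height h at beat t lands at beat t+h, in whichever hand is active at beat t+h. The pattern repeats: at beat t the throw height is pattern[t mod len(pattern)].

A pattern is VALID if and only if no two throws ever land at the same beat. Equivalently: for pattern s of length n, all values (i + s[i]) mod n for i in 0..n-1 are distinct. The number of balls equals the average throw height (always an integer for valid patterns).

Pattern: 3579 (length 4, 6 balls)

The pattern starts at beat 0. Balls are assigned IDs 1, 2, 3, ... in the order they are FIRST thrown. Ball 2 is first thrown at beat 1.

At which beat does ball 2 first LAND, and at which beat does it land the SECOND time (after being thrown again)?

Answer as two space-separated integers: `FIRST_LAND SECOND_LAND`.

Beat 0 (L): throw ball1 h=3 -> lands@3:R; in-air after throw: [b1@3:R]
Beat 1 (R): throw ball2 h=5 -> lands@6:L; in-air after throw: [b1@3:R b2@6:L]
Beat 2 (L): throw ball3 h=7 -> lands@9:R; in-air after throw: [b1@3:R b2@6:L b3@9:R]
Beat 3 (R): throw ball1 h=9 -> lands@12:L; in-air after throw: [b2@6:L b3@9:R b1@12:L]
Beat 4 (L): throw ball4 h=3 -> lands@7:R; in-air after throw: [b2@6:L b4@7:R b3@9:R b1@12:L]
Beat 5 (R): throw ball5 h=5 -> lands@10:L; in-air after throw: [b2@6:L b4@7:R b3@9:R b5@10:L b1@12:L]
Beat 6 (L): throw ball2 h=7 -> lands@13:R; in-air after throw: [b4@7:R b3@9:R b5@10:L b1@12:L b2@13:R]
Beat 7 (R): throw ball4 h=9 -> lands@16:L; in-air after throw: [b3@9:R b5@10:L b1@12:L b2@13:R b4@16:L]
Beat 8 (L): throw ball6 h=3 -> lands@11:R; in-air after throw: [b3@9:R b5@10:L b6@11:R b1@12:L b2@13:R b4@16:L]
Beat 9 (R): throw ball3 h=5 -> lands@14:L; in-air after throw: [b5@10:L b6@11:R b1@12:L b2@13:R b3@14:L b4@16:L]
Beat 10 (L): throw ball5 h=7 -> lands@17:R; in-air after throw: [b6@11:R b1@12:L b2@13:R b3@14:L b4@16:L b5@17:R]
Beat 11 (R): throw ball6 h=9 -> lands@20:L; in-air after throw: [b1@12:L b2@13:R b3@14:L b4@16:L b5@17:R b6@20:L]
Beat 12 (L): throw ball1 h=3 -> lands@15:R; in-air after throw: [b2@13:R b3@14:L b1@15:R b4@16:L b5@17:R b6@20:L]
Beat 13 (R): throw ball2 h=5 -> lands@18:L; in-air after throw: [b3@14:L b1@15:R b4@16:L b5@17:R b2@18:L b6@20:L]
Ball 2: thrown@1 h=5 -> first land @6; rethrown@6 h=7 -> second land @13

Answer: 6 13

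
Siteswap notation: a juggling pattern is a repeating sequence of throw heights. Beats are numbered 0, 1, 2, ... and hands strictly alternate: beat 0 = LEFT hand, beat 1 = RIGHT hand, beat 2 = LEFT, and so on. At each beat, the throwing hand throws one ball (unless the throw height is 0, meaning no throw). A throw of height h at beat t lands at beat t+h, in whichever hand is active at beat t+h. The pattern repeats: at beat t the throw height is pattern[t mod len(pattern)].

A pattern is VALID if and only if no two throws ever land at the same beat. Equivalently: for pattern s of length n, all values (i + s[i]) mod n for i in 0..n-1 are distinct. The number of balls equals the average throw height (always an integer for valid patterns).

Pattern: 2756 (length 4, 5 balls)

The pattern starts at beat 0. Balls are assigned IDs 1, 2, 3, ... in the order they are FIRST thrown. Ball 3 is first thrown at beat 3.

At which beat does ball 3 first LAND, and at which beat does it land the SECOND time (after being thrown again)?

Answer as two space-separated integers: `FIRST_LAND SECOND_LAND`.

Beat 0 (L): throw ball1 h=2 -> lands@2:L; in-air after throw: [b1@2:L]
Beat 1 (R): throw ball2 h=7 -> lands@8:L; in-air after throw: [b1@2:L b2@8:L]
Beat 2 (L): throw ball1 h=5 -> lands@7:R; in-air after throw: [b1@7:R b2@8:L]
Beat 3 (R): throw ball3 h=6 -> lands@9:R; in-air after throw: [b1@7:R b2@8:L b3@9:R]
Beat 4 (L): throw ball4 h=2 -> lands@6:L; in-air after throw: [b4@6:L b1@7:R b2@8:L b3@9:R]
Beat 5 (R): throw ball5 h=7 -> lands@12:L; in-air after throw: [b4@6:L b1@7:R b2@8:L b3@9:R b5@12:L]
Beat 6 (L): throw ball4 h=5 -> lands@11:R; in-air after throw: [b1@7:R b2@8:L b3@9:R b4@11:R b5@12:L]
Beat 7 (R): throw ball1 h=6 -> lands@13:R; in-air after throw: [b2@8:L b3@9:R b4@11:R b5@12:L b1@13:R]
Beat 8 (L): throw ball2 h=2 -> lands@10:L; in-air after throw: [b3@9:R b2@10:L b4@11:R b5@12:L b1@13:R]
Beat 9 (R): throw ball3 h=7 -> lands@16:L; in-air after throw: [b2@10:L b4@11:R b5@12:L b1@13:R b3@16:L]
Beat 10 (L): throw ball2 h=5 -> lands@15:R; in-air after throw: [b4@11:R b5@12:L b1@13:R b2@15:R b3@16:L]
Beat 11 (R): throw ball4 h=6 -> lands@17:R; in-air after throw: [b5@12:L b1@13:R b2@15:R b3@16:L b4@17:R]
Beat 12 (L): throw ball5 h=2 -> lands@14:L; in-air after throw: [b1@13:R b5@14:L b2@15:R b3@16:L b4@17:R]
Beat 13 (R): throw ball1 h=7 -> lands@20:L; in-air after throw: [b5@14:L b2@15:R b3@16:L b4@17:R b1@20:L]
Beat 14 (L): throw ball5 h=5 -> lands@19:R; in-air after throw: [b2@15:R b3@16:L b4@17:R b5@19:R b1@20:L]
Beat 15 (R): throw ball2 h=6 -> lands@21:R; in-air after throw: [b3@16:L b4@17:R b5@19:R b1@20:L b2@21:R]
Ball 3: thrown@3 h=6 -> first land @9; rethrown@9 h=7 -> second land @16

Answer: 9 16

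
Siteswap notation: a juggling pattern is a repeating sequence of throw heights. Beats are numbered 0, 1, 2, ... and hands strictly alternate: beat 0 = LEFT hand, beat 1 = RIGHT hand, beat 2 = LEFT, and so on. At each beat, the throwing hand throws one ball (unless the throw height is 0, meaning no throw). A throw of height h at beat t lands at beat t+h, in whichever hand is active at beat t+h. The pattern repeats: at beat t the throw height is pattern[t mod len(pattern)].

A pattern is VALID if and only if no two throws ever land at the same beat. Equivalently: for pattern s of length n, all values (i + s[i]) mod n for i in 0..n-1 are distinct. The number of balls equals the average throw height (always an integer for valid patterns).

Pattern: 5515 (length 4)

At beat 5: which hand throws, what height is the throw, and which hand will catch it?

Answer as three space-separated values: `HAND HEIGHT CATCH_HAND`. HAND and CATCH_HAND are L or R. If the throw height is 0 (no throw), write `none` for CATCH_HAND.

Beat 5: 5 mod 2 = 1, so hand = R
Throw height = pattern[5 mod 4] = pattern[1] = 5
Lands at beat 5+5=10, 10 mod 2 = 0, so catch hand = L

Answer: R 5 L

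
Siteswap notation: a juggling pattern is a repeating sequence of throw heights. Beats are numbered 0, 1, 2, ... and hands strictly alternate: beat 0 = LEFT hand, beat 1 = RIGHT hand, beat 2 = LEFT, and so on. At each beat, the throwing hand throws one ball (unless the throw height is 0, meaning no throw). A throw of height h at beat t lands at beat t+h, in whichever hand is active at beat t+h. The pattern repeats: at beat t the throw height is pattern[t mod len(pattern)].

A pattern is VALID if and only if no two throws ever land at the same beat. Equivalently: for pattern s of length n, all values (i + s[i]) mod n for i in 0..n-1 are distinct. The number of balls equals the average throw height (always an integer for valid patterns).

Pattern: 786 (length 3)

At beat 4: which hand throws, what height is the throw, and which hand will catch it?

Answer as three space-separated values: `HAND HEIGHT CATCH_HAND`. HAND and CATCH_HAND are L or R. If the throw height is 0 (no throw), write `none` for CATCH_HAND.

Answer: L 8 L

Derivation:
Beat 4: 4 mod 2 = 0, so hand = L
Throw height = pattern[4 mod 3] = pattern[1] = 8
Lands at beat 4+8=12, 12 mod 2 = 0, so catch hand = L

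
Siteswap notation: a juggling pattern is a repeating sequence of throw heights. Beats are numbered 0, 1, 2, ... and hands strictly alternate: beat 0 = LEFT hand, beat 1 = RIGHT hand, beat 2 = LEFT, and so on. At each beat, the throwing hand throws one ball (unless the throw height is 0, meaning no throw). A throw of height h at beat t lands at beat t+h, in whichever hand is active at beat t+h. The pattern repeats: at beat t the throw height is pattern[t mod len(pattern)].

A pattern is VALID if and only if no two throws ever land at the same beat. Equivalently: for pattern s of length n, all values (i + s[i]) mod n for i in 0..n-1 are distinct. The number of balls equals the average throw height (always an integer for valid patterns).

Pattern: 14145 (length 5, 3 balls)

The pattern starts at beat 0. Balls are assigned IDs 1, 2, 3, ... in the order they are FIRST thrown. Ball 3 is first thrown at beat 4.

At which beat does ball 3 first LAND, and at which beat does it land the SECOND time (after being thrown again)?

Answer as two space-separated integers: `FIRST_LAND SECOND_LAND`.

Answer: 9 14

Derivation:
Beat 0 (L): throw ball1 h=1 -> lands@1:R; in-air after throw: [b1@1:R]
Beat 1 (R): throw ball1 h=4 -> lands@5:R; in-air after throw: [b1@5:R]
Beat 2 (L): throw ball2 h=1 -> lands@3:R; in-air after throw: [b2@3:R b1@5:R]
Beat 3 (R): throw ball2 h=4 -> lands@7:R; in-air after throw: [b1@5:R b2@7:R]
Beat 4 (L): throw ball3 h=5 -> lands@9:R; in-air after throw: [b1@5:R b2@7:R b3@9:R]
Beat 5 (R): throw ball1 h=1 -> lands@6:L; in-air after throw: [b1@6:L b2@7:R b3@9:R]
Beat 6 (L): throw ball1 h=4 -> lands@10:L; in-air after throw: [b2@7:R b3@9:R b1@10:L]
Beat 7 (R): throw ball2 h=1 -> lands@8:L; in-air after throw: [b2@8:L b3@9:R b1@10:L]
Beat 8 (L): throw ball2 h=4 -> lands@12:L; in-air after throw: [b3@9:R b1@10:L b2@12:L]
Beat 9 (R): throw ball3 h=5 -> lands@14:L; in-air after throw: [b1@10:L b2@12:L b3@14:L]
Beat 10 (L): throw ball1 h=1 -> lands@11:R; in-air after throw: [b1@11:R b2@12:L b3@14:L]
Beat 11 (R): throw ball1 h=4 -> lands@15:R; in-air after throw: [b2@12:L b3@14:L b1@15:R]
Ball 3: thrown@4 h=5 -> first land @9; rethrown@9 h=5 -> second land @14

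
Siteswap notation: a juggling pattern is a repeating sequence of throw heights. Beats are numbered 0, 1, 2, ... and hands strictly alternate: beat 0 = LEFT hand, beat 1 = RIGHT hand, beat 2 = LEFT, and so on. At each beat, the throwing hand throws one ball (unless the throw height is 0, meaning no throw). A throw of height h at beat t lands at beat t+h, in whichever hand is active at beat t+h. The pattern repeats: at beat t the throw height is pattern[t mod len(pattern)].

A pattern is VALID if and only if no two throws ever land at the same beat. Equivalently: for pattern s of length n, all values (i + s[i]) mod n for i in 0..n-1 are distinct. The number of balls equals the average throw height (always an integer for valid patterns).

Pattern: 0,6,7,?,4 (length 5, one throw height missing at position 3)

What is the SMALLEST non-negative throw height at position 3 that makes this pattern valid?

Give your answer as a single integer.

i=0: (0 + 0) mod 5 = 0
i=1: (1 + 6) mod 5 = 2
i=2: (2 + 7) mod 5 = 4
i=3: s[i]=? (unknown)
i=4: (4 + 4) mod 5 = 3
Known residues: [0, 2, 3, 4]; need a permutation of 0..4, so missing residue r = 1
Need (3 + s) mod 5 = 1; smallest s = (1 - 3) mod 5 = 3

Answer: 3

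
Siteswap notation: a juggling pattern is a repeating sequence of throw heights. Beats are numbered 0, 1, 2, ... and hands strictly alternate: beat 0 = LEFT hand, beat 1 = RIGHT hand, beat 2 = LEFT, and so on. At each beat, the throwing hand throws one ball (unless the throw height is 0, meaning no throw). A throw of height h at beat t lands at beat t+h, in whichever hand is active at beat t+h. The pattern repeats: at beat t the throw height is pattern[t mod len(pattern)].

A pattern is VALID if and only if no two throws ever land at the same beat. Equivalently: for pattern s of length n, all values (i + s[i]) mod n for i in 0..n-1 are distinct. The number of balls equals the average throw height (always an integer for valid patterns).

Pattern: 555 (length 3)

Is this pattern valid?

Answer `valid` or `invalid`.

i=0: (i + s[i]) mod n = (0 + 5) mod 3 = 2
i=1: (i + s[i]) mod n = (1 + 5) mod 3 = 0
i=2: (i + s[i]) mod n = (2 + 5) mod 3 = 1
Residues: [2, 0, 1], distinct: True

Answer: valid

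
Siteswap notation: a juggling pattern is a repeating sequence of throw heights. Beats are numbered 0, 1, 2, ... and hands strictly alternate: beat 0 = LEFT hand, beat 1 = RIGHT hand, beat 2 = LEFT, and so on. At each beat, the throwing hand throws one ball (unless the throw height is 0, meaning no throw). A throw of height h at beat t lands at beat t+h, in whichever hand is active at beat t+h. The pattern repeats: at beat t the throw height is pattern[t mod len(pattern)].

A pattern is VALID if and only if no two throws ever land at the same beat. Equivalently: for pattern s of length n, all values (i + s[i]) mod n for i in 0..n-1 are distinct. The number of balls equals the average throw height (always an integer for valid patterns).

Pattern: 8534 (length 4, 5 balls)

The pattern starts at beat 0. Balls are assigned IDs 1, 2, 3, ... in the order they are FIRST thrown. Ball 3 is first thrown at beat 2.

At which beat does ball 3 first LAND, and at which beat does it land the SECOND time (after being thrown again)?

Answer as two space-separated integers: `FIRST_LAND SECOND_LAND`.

Answer: 5 10

Derivation:
Beat 0 (L): throw ball1 h=8 -> lands@8:L; in-air after throw: [b1@8:L]
Beat 1 (R): throw ball2 h=5 -> lands@6:L; in-air after throw: [b2@6:L b1@8:L]
Beat 2 (L): throw ball3 h=3 -> lands@5:R; in-air after throw: [b3@5:R b2@6:L b1@8:L]
Beat 3 (R): throw ball4 h=4 -> lands@7:R; in-air after throw: [b3@5:R b2@6:L b4@7:R b1@8:L]
Beat 4 (L): throw ball5 h=8 -> lands@12:L; in-air after throw: [b3@5:R b2@6:L b4@7:R b1@8:L b5@12:L]
Beat 5 (R): throw ball3 h=5 -> lands@10:L; in-air after throw: [b2@6:L b4@7:R b1@8:L b3@10:L b5@12:L]
Beat 6 (L): throw ball2 h=3 -> lands@9:R; in-air after throw: [b4@7:R b1@8:L b2@9:R b3@10:L b5@12:L]
Beat 7 (R): throw ball4 h=4 -> lands@11:R; in-air after throw: [b1@8:L b2@9:R b3@10:L b4@11:R b5@12:L]
Beat 8 (L): throw ball1 h=8 -> lands@16:L; in-air after throw: [b2@9:R b3@10:L b4@11:R b5@12:L b1@16:L]
Beat 9 (R): throw ball2 h=5 -> lands@14:L; in-air after throw: [b3@10:L b4@11:R b5@12:L b2@14:L b1@16:L]
Beat 10 (L): throw ball3 h=3 -> lands@13:R; in-air after throw: [b4@11:R b5@12:L b3@13:R b2@14:L b1@16:L]
Ball 3: thrown@2 h=3 -> first land @5; rethrown@5 h=5 -> second land @10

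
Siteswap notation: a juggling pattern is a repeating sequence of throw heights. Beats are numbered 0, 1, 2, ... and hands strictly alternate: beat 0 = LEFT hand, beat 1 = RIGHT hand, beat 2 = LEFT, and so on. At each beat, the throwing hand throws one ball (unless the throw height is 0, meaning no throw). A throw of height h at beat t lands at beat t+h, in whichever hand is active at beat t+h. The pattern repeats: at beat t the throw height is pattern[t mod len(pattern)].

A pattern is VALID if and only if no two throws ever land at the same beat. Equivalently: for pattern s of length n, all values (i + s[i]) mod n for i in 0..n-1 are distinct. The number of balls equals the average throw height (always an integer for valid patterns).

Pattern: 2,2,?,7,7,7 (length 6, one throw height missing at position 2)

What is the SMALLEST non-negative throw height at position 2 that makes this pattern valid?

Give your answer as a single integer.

i=0: (0 + 2) mod 6 = 2
i=1: (1 + 2) mod 6 = 3
i=2: s[i]=? (unknown)
i=3: (3 + 7) mod 6 = 4
i=4: (4 + 7) mod 6 = 5
i=5: (5 + 7) mod 6 = 0
Known residues: [0, 2, 3, 4, 5]; need a permutation of 0..5, so missing residue r = 1
Need (2 + s) mod 6 = 1; smallest s = (1 - 2) mod 6 = 5

Answer: 5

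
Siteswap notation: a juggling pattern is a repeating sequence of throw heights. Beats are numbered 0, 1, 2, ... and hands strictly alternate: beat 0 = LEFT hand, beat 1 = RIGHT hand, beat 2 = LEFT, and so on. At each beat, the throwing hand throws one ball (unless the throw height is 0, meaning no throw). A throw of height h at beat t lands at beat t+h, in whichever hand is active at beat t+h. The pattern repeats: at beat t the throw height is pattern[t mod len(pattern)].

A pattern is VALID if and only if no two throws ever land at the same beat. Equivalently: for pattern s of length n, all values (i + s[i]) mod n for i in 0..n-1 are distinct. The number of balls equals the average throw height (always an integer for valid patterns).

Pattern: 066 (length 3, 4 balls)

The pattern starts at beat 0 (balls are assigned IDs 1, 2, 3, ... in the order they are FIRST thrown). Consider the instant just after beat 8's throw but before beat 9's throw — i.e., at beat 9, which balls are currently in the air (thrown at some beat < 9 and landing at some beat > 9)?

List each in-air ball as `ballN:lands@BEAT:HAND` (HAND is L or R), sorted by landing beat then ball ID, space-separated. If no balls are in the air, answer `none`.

Beat 1 (R): throw ball1 h=6 -> lands@7:R; in-air after throw: [b1@7:R]
Beat 2 (L): throw ball2 h=6 -> lands@8:L; in-air after throw: [b1@7:R b2@8:L]
Beat 4 (L): throw ball3 h=6 -> lands@10:L; in-air after throw: [b1@7:R b2@8:L b3@10:L]
Beat 5 (R): throw ball4 h=6 -> lands@11:R; in-air after throw: [b1@7:R b2@8:L b3@10:L b4@11:R]
Beat 7 (R): throw ball1 h=6 -> lands@13:R; in-air after throw: [b2@8:L b3@10:L b4@11:R b1@13:R]
Beat 8 (L): throw ball2 h=6 -> lands@14:L; in-air after throw: [b3@10:L b4@11:R b1@13:R b2@14:L]

Answer: ball3:lands@10:L ball4:lands@11:R ball1:lands@13:R ball2:lands@14:L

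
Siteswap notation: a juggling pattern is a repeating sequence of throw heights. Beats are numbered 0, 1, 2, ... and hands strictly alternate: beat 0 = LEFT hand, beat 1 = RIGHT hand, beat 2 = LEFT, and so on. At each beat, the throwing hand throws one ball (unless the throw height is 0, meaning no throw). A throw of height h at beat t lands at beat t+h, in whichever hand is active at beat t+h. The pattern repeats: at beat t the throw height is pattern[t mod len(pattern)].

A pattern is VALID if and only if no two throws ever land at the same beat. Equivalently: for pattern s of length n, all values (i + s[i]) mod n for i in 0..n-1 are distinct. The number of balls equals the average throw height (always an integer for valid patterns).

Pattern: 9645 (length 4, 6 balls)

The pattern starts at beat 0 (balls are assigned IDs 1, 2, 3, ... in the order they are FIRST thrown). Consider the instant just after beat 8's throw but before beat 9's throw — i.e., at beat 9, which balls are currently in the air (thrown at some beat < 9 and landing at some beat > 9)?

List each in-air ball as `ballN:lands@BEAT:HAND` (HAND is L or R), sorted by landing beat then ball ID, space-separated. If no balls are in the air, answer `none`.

Answer: ball3:lands@10:L ball6:lands@11:R ball2:lands@12:L ball5:lands@13:R ball4:lands@17:R

Derivation:
Beat 0 (L): throw ball1 h=9 -> lands@9:R; in-air after throw: [b1@9:R]
Beat 1 (R): throw ball2 h=6 -> lands@7:R; in-air after throw: [b2@7:R b1@9:R]
Beat 2 (L): throw ball3 h=4 -> lands@6:L; in-air after throw: [b3@6:L b2@7:R b1@9:R]
Beat 3 (R): throw ball4 h=5 -> lands@8:L; in-air after throw: [b3@6:L b2@7:R b4@8:L b1@9:R]
Beat 4 (L): throw ball5 h=9 -> lands@13:R; in-air after throw: [b3@6:L b2@7:R b4@8:L b1@9:R b5@13:R]
Beat 5 (R): throw ball6 h=6 -> lands@11:R; in-air after throw: [b3@6:L b2@7:R b4@8:L b1@9:R b6@11:R b5@13:R]
Beat 6 (L): throw ball3 h=4 -> lands@10:L; in-air after throw: [b2@7:R b4@8:L b1@9:R b3@10:L b6@11:R b5@13:R]
Beat 7 (R): throw ball2 h=5 -> lands@12:L; in-air after throw: [b4@8:L b1@9:R b3@10:L b6@11:R b2@12:L b5@13:R]
Beat 8 (L): throw ball4 h=9 -> lands@17:R; in-air after throw: [b1@9:R b3@10:L b6@11:R b2@12:L b5@13:R b4@17:R]
Beat 9 (R): throw ball1 h=6 -> lands@15:R; in-air after throw: [b3@10:L b6@11:R b2@12:L b5@13:R b1@15:R b4@17:R]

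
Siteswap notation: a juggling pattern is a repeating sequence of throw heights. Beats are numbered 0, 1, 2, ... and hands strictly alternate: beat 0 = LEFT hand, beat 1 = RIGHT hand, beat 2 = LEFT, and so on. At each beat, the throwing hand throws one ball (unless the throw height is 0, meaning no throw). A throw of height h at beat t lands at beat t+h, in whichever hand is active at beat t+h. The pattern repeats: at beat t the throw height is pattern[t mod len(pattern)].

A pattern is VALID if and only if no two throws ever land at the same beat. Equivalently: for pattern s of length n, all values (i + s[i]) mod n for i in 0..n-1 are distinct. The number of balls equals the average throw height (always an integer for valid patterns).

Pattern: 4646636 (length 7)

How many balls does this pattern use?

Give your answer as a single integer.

Pattern = [4, 6, 4, 6, 6, 3, 6], length n = 7
  position 0: throw height = 4, running sum = 4
  position 1: throw height = 6, running sum = 10
  position 2: throw height = 4, running sum = 14
  position 3: throw height = 6, running sum = 20
  position 4: throw height = 6, running sum = 26
  position 5: throw height = 3, running sum = 29
  position 6: throw height = 6, running sum = 35
Total sum = 35; balls = sum / n = 35 / 7 = 5

Answer: 5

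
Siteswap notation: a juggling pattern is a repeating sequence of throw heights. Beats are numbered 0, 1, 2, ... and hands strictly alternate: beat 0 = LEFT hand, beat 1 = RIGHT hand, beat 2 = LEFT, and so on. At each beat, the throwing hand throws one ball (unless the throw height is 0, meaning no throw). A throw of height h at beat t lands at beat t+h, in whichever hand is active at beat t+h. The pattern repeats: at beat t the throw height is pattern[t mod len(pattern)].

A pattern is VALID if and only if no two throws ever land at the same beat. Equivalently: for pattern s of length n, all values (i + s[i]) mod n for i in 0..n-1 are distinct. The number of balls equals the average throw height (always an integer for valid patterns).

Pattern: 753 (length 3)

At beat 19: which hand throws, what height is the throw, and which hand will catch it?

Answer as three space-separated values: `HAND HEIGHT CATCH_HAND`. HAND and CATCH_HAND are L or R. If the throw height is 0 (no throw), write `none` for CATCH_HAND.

Beat 19: 19 mod 2 = 1, so hand = R
Throw height = pattern[19 mod 3] = pattern[1] = 5
Lands at beat 19+5=24, 24 mod 2 = 0, so catch hand = L

Answer: R 5 L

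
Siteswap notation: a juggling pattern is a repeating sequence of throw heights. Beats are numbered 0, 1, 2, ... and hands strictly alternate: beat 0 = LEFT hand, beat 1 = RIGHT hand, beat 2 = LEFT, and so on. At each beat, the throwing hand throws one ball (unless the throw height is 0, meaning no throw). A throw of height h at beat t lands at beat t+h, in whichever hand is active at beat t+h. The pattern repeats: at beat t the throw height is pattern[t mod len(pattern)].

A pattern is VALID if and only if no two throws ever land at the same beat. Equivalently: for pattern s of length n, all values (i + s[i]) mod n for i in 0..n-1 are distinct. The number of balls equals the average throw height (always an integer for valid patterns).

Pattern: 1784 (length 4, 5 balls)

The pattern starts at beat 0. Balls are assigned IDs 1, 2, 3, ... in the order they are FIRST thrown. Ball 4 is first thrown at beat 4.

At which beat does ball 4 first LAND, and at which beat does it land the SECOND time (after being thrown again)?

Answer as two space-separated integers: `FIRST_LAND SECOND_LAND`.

Beat 0 (L): throw ball1 h=1 -> lands@1:R; in-air after throw: [b1@1:R]
Beat 1 (R): throw ball1 h=7 -> lands@8:L; in-air after throw: [b1@8:L]
Beat 2 (L): throw ball2 h=8 -> lands@10:L; in-air after throw: [b1@8:L b2@10:L]
Beat 3 (R): throw ball3 h=4 -> lands@7:R; in-air after throw: [b3@7:R b1@8:L b2@10:L]
Beat 4 (L): throw ball4 h=1 -> lands@5:R; in-air after throw: [b4@5:R b3@7:R b1@8:L b2@10:L]
Beat 5 (R): throw ball4 h=7 -> lands@12:L; in-air after throw: [b3@7:R b1@8:L b2@10:L b4@12:L]
Beat 6 (L): throw ball5 h=8 -> lands@14:L; in-air after throw: [b3@7:R b1@8:L b2@10:L b4@12:L b5@14:L]
Beat 7 (R): throw ball3 h=4 -> lands@11:R; in-air after throw: [b1@8:L b2@10:L b3@11:R b4@12:L b5@14:L]
Beat 8 (L): throw ball1 h=1 -> lands@9:R; in-air after throw: [b1@9:R b2@10:L b3@11:R b4@12:L b5@14:L]
Beat 9 (R): throw ball1 h=7 -> lands@16:L; in-air after throw: [b2@10:L b3@11:R b4@12:L b5@14:L b1@16:L]
Beat 10 (L): throw ball2 h=8 -> lands@18:L; in-air after throw: [b3@11:R b4@12:L b5@14:L b1@16:L b2@18:L]
Beat 11 (R): throw ball3 h=4 -> lands@15:R; in-air after throw: [b4@12:L b5@14:L b3@15:R b1@16:L b2@18:L]
Ball 4: thrown@4 h=1 -> first land @5; rethrown@5 h=7 -> second land @12

Answer: 5 12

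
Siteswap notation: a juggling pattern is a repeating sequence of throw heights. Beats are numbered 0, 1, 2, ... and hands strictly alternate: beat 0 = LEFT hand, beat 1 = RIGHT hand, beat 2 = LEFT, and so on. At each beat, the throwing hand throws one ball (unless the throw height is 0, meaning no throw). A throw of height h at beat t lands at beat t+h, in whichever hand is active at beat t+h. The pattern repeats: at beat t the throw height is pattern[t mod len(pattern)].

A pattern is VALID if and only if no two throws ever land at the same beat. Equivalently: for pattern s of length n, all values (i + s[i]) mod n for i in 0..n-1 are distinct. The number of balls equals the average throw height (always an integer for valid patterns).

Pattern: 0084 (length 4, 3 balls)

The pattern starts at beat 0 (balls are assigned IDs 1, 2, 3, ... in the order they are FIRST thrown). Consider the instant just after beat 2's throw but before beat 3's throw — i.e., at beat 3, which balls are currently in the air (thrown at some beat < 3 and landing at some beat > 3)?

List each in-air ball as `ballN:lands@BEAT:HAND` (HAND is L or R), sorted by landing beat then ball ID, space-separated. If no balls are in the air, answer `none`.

Answer: ball1:lands@10:L

Derivation:
Beat 2 (L): throw ball1 h=8 -> lands@10:L; in-air after throw: [b1@10:L]
Beat 3 (R): throw ball2 h=4 -> lands@7:R; in-air after throw: [b2@7:R b1@10:L]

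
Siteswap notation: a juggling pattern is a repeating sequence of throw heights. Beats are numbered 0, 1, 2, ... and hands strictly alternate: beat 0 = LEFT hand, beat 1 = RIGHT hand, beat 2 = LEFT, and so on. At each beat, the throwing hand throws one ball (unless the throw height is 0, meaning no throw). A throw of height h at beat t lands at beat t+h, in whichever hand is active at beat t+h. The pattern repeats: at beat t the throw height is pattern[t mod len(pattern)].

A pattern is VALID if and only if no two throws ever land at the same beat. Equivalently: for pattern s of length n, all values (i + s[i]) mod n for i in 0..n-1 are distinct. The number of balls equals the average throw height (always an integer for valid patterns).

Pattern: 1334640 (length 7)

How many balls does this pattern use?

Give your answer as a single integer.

Answer: 3

Derivation:
Pattern = [1, 3, 3, 4, 6, 4, 0], length n = 7
  position 0: throw height = 1, running sum = 1
  position 1: throw height = 3, running sum = 4
  position 2: throw height = 3, running sum = 7
  position 3: throw height = 4, running sum = 11
  position 4: throw height = 6, running sum = 17
  position 5: throw height = 4, running sum = 21
  position 6: throw height = 0, running sum = 21
Total sum = 21; balls = sum / n = 21 / 7 = 3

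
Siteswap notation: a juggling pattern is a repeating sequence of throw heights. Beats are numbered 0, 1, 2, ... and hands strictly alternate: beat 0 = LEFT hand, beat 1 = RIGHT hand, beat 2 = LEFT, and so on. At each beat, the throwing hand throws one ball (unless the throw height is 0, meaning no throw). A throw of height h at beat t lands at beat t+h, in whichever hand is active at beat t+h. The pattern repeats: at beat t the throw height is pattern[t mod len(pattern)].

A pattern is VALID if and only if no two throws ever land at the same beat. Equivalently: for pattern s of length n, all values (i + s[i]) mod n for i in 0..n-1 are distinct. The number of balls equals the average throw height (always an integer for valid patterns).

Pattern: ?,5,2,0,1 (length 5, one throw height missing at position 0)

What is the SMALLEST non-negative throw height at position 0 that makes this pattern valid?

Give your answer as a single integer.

Answer: 2

Derivation:
i=0: s[i]=? (unknown)
i=1: (1 + 5) mod 5 = 1
i=2: (2 + 2) mod 5 = 4
i=3: (3 + 0) mod 5 = 3
i=4: (4 + 1) mod 5 = 0
Known residues: [0, 1, 3, 4]; need a permutation of 0..4, so missing residue r = 2
Need (0 + s) mod 5 = 2; smallest s = (2 - 0) mod 5 = 2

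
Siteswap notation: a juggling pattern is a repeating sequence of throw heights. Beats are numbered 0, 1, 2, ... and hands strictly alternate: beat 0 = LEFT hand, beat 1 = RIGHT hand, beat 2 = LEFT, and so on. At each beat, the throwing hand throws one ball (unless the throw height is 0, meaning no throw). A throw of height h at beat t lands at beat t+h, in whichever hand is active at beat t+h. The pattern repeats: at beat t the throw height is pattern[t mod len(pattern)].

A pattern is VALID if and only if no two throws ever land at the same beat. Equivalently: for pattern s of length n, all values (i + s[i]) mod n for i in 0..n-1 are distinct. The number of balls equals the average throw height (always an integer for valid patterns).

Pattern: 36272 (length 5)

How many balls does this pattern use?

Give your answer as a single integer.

Answer: 4

Derivation:
Pattern = [3, 6, 2, 7, 2], length n = 5
  position 0: throw height = 3, running sum = 3
  position 1: throw height = 6, running sum = 9
  position 2: throw height = 2, running sum = 11
  position 3: throw height = 7, running sum = 18
  position 4: throw height = 2, running sum = 20
Total sum = 20; balls = sum / n = 20 / 5 = 4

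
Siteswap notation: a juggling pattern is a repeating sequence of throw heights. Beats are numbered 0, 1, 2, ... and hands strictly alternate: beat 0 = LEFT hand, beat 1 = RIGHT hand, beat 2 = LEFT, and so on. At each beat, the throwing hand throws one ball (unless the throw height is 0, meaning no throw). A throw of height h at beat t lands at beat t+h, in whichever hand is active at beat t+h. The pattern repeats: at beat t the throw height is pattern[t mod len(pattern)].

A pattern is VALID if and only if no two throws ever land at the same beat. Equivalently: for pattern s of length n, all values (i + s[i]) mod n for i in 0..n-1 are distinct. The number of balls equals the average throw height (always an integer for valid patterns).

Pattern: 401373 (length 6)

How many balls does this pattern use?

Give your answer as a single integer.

Pattern = [4, 0, 1, 3, 7, 3], length n = 6
  position 0: throw height = 4, running sum = 4
  position 1: throw height = 0, running sum = 4
  position 2: throw height = 1, running sum = 5
  position 3: throw height = 3, running sum = 8
  position 4: throw height = 7, running sum = 15
  position 5: throw height = 3, running sum = 18
Total sum = 18; balls = sum / n = 18 / 6 = 3

Answer: 3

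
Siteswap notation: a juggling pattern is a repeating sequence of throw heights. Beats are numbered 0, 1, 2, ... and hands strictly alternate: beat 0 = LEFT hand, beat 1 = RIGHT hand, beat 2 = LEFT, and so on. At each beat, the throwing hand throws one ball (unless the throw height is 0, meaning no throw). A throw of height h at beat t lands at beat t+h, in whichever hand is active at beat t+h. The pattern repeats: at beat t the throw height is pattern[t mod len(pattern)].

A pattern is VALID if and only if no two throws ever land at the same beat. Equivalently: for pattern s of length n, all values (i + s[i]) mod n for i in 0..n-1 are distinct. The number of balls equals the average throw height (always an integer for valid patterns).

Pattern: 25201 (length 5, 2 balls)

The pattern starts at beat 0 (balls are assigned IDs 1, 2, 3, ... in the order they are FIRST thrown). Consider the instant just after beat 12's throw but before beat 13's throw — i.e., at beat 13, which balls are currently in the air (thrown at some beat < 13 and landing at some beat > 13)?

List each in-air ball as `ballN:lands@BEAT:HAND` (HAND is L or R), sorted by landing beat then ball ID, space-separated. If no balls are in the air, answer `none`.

Beat 0 (L): throw ball1 h=2 -> lands@2:L; in-air after throw: [b1@2:L]
Beat 1 (R): throw ball2 h=5 -> lands@6:L; in-air after throw: [b1@2:L b2@6:L]
Beat 2 (L): throw ball1 h=2 -> lands@4:L; in-air after throw: [b1@4:L b2@6:L]
Beat 4 (L): throw ball1 h=1 -> lands@5:R; in-air after throw: [b1@5:R b2@6:L]
Beat 5 (R): throw ball1 h=2 -> lands@7:R; in-air after throw: [b2@6:L b1@7:R]
Beat 6 (L): throw ball2 h=5 -> lands@11:R; in-air after throw: [b1@7:R b2@11:R]
Beat 7 (R): throw ball1 h=2 -> lands@9:R; in-air after throw: [b1@9:R b2@11:R]
Beat 9 (R): throw ball1 h=1 -> lands@10:L; in-air after throw: [b1@10:L b2@11:R]
Beat 10 (L): throw ball1 h=2 -> lands@12:L; in-air after throw: [b2@11:R b1@12:L]
Beat 11 (R): throw ball2 h=5 -> lands@16:L; in-air after throw: [b1@12:L b2@16:L]
Beat 12 (L): throw ball1 h=2 -> lands@14:L; in-air after throw: [b1@14:L b2@16:L]

Answer: ball1:lands@14:L ball2:lands@16:L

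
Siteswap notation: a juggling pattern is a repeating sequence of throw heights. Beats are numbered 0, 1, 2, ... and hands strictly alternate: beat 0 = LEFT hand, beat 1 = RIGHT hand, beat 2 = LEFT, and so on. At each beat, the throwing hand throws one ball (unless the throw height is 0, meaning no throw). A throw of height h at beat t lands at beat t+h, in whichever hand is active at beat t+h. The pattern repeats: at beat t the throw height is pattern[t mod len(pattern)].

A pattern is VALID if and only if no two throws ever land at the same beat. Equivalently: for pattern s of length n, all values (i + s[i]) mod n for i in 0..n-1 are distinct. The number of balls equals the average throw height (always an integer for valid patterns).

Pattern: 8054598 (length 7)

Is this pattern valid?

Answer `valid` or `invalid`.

Answer: invalid

Derivation:
i=0: (i + s[i]) mod n = (0 + 8) mod 7 = 1
i=1: (i + s[i]) mod n = (1 + 0) mod 7 = 1
i=2: (i + s[i]) mod n = (2 + 5) mod 7 = 0
i=3: (i + s[i]) mod n = (3 + 4) mod 7 = 0
i=4: (i + s[i]) mod n = (4 + 5) mod 7 = 2
i=5: (i + s[i]) mod n = (5 + 9) mod 7 = 0
i=6: (i + s[i]) mod n = (6 + 8) mod 7 = 0
Residues: [1, 1, 0, 0, 2, 0, 0], distinct: False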